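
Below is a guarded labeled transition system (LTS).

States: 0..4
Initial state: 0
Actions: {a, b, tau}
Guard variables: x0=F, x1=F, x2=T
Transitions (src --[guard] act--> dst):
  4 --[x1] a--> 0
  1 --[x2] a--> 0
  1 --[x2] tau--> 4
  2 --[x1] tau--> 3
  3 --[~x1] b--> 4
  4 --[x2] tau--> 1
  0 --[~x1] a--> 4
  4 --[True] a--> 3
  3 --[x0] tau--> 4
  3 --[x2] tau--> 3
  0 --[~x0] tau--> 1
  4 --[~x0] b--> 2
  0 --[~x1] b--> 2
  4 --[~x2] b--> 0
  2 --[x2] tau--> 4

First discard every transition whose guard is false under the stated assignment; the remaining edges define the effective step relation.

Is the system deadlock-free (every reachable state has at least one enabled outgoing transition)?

Reachable = {0,1,2,3,4}
  0: a→4  b→2  tau→1  [3 out]
  1: a→0  tau→4  [2 out]
  2: tau→4  [1 out]
  3: b→4  tau→3  [2 out]
  4: a→3  b→2  tau→1  [3 out]

Answer: DEADLOCK-FREE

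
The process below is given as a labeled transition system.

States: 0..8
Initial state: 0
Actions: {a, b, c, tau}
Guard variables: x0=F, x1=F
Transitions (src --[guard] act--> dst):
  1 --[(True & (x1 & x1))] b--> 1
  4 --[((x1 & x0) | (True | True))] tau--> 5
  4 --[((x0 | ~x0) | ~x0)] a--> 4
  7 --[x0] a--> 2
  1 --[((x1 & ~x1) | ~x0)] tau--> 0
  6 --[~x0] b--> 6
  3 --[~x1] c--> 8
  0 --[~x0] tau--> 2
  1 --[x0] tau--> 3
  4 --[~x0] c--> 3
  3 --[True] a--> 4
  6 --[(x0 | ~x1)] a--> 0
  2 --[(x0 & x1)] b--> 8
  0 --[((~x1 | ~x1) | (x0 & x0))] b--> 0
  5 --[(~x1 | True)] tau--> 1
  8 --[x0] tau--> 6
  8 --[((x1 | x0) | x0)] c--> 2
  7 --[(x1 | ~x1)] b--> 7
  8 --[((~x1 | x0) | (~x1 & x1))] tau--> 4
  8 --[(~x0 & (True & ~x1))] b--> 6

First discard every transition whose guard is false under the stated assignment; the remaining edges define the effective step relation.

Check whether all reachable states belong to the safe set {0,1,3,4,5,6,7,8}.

Answer: INVARIANT VIOLATED at state 2

Working:
Safe = {0,1,3,4,5,6,7,8}
Reach set: {0,2}
  0: ✓
  2: VIOLATES
counterexample path to 2: tau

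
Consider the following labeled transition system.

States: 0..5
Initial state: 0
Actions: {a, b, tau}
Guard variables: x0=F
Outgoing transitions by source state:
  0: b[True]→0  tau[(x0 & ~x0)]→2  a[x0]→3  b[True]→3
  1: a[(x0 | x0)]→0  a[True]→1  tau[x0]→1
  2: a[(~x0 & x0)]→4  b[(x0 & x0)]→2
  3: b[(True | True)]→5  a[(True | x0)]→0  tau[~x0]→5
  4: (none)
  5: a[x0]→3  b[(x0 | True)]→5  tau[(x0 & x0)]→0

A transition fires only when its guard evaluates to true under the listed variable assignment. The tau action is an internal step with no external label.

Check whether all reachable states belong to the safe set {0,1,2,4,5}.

Inv-set: {0,1,2,4,5}
R = {0,3,5}
  0: ✓
  3: VIOLATES
  5: ✓
counterexample path to 3: b

Answer: INVARIANT VIOLATED at state 3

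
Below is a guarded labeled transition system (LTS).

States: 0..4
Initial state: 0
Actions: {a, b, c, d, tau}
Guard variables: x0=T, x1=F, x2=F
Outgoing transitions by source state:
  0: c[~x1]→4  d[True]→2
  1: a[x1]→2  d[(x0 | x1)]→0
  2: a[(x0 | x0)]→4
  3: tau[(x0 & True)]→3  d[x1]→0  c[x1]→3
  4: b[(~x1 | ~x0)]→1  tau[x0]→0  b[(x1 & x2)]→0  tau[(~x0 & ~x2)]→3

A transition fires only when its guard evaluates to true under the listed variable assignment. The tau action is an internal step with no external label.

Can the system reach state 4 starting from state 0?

After dropping false guards: 7 live edges.
L0 = {0}
L1 = {2,4}  total {0,2,4}
L2 = {1}  total {0,1,2,4}
R = {0,1,2,4}
Path to 4: c

Answer: REACHABLE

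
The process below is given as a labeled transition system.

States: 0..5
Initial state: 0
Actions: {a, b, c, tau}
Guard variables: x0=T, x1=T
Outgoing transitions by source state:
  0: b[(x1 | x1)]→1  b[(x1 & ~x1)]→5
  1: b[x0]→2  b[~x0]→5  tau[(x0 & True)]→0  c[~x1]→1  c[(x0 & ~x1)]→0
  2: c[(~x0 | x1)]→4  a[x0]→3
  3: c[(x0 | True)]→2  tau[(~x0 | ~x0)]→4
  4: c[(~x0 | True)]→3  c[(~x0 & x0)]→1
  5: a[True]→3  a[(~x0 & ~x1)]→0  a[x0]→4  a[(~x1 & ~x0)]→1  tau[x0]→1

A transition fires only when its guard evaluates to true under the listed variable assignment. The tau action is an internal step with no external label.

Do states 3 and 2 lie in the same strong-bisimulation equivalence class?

Refine partition for ~:
  round 0: {{0,1,2,3,4,5}}
  round 1: {{0},{1},{2},{3,4},{5}}
  round 2: {{0},{1},{2},{3},{4},{5}}
6 equivalence class(es) (converged in 3)
3∈{3}, 2∈{2}

Answer: NOT BISIMILAR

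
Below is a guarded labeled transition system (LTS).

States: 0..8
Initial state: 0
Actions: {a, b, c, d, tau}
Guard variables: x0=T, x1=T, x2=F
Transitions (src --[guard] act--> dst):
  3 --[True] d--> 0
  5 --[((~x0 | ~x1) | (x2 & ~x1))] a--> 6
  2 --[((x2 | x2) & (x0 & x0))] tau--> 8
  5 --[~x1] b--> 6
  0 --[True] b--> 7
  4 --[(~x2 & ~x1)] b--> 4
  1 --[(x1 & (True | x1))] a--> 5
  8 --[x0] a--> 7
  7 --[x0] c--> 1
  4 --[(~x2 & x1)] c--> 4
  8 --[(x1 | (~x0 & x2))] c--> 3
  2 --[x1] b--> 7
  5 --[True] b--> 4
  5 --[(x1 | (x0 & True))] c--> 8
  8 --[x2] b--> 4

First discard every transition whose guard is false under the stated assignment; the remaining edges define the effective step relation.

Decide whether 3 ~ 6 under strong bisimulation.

Answer: NOT BISIMILAR

Analysis:
Refine partition for ~:
  π0 = {{0,1,2,3,4,5,6,7,8}}
  π1 = {{0,2},{1},{3},{4,7},{5},{6},{8}}
  π2 = {{0,2},{1},{3},{4},{5},{6},{7},{8}}
Fixed point at round 3; 8 class(es).
class of 3: {3}; class of 6: {6}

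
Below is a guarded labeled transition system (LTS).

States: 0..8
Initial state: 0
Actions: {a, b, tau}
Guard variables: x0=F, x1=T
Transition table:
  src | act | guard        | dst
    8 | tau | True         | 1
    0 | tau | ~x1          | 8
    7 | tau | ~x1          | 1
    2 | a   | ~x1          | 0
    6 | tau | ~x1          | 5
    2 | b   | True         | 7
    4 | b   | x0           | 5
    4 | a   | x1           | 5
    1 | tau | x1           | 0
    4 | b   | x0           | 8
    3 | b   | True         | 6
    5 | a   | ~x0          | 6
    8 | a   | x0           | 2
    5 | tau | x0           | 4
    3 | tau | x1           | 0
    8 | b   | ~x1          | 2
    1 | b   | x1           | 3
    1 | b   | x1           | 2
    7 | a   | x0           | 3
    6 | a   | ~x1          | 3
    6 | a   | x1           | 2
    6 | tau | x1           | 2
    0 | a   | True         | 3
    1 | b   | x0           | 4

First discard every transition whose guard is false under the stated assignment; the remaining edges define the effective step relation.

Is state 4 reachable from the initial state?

Answer: UNREACHABLE

Trace:
12 transition(s) survive guard evaluation.
Layer 0: {0}
Layer 1: {3}  total {0,3}
Layer 2: {6}  total {0,3,6}
Layer 3: {2}  total {0,2,3,6}
Layer 4: {7}  total {0,2,3,6,7}
R = {0,2,3,6,7}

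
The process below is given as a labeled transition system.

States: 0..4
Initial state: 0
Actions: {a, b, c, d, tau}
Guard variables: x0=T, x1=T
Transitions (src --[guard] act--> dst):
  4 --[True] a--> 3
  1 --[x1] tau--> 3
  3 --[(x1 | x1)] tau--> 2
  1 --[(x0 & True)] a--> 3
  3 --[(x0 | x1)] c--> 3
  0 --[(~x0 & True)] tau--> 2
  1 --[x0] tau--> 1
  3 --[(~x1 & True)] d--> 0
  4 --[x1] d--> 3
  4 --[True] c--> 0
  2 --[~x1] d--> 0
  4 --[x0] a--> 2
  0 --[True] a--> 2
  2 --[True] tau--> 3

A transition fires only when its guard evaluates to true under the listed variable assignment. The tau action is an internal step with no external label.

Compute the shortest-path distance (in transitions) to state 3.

Layered search for 3:
  Layer 0: {0}
  Layer 1: {2}
  Layer 2: {3}
first hit 3 at d=2 via a·tau

Answer: 2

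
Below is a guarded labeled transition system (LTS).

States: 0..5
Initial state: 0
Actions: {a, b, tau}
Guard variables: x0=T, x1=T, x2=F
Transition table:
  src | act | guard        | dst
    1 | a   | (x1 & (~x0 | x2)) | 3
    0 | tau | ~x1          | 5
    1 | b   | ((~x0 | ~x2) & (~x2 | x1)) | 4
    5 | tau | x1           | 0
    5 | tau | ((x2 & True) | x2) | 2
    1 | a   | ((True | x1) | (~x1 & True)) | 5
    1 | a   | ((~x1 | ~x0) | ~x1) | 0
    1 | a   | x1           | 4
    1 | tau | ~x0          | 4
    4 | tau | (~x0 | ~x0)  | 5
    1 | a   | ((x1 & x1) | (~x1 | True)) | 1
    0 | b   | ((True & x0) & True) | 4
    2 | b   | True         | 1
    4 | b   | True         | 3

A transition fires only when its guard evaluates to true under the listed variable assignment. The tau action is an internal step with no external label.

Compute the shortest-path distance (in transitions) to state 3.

Layered search for 3:
  depth 0: {0}
  depth 1: {4}
  depth 2: {3}
first hit 3 at d=2 via b·b

Answer: 2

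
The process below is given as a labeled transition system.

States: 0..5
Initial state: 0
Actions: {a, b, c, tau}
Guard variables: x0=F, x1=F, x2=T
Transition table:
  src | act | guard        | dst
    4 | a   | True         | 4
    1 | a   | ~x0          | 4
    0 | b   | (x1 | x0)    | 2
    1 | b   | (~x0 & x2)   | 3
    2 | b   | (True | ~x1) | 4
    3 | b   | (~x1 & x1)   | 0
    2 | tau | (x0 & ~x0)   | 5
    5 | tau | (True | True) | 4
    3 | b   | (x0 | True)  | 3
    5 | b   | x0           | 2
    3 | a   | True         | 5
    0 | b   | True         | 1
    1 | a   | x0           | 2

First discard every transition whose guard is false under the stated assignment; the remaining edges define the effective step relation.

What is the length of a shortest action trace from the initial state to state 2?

BFS to 2:
  depth 0: {0}
  depth 1: {1}
  depth 2: {3,4}
  depth 3: {5}
2 never appears.

Answer: UNREACHABLE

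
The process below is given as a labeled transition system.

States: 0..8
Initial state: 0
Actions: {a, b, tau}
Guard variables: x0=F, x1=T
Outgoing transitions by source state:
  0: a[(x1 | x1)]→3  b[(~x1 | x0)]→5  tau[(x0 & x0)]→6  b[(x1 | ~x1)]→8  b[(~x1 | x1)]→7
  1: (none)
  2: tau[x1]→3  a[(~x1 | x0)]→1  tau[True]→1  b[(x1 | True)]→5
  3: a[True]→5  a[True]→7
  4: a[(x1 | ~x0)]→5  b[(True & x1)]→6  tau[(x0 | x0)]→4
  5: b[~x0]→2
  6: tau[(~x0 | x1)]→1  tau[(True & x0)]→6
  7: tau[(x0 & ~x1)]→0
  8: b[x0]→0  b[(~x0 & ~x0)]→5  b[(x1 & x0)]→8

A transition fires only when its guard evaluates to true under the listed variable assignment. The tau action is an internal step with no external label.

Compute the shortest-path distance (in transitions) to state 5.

Answer: 2

Analysis:
BFS to 5:
  depth 0: {0}
  depth 1: {3,7,8}
  depth 2: {5}
5 enters at depth 2; path a·a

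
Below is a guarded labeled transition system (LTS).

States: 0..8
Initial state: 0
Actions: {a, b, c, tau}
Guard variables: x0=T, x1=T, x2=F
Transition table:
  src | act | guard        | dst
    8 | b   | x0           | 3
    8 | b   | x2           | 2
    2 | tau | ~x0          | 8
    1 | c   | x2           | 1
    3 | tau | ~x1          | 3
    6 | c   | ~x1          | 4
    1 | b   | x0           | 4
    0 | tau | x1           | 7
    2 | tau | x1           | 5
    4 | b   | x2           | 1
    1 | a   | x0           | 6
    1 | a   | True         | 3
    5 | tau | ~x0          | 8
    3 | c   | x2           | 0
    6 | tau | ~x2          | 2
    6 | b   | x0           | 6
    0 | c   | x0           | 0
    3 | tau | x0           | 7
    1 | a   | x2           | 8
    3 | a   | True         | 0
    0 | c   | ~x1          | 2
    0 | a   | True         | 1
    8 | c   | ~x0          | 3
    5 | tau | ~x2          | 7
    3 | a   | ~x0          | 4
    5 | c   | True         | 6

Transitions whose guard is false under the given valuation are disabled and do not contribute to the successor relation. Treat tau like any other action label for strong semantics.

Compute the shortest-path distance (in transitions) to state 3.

Breadth-first toward 3:
  Layer 0: {0}
  Layer 1: {1,7}
  Layer 2: {3,4,6}
3 enters at depth 2; path a·a

Answer: 2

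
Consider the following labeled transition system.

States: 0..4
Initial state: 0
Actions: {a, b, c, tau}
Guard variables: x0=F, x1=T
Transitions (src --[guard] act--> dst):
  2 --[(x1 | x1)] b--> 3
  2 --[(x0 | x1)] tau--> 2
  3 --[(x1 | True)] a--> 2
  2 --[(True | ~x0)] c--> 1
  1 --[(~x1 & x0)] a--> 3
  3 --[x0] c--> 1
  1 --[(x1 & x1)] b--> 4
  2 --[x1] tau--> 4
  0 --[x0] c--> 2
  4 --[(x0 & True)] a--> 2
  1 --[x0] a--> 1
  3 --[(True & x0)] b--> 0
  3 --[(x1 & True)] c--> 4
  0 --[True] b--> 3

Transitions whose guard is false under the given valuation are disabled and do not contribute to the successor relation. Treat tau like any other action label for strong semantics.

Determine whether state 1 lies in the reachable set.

After dropping false guards: 8 live edges.
Layer 0: {0}
Layer 1: {3}  now seen {0,3}
Layer 2: {2,4}  now seen {0,2,3,4}
Layer 3: {1}  now seen {0,1,2,3,4}
Reach set: {0,1,2,3,4}
witness 1: b·a·c

Answer: REACHABLE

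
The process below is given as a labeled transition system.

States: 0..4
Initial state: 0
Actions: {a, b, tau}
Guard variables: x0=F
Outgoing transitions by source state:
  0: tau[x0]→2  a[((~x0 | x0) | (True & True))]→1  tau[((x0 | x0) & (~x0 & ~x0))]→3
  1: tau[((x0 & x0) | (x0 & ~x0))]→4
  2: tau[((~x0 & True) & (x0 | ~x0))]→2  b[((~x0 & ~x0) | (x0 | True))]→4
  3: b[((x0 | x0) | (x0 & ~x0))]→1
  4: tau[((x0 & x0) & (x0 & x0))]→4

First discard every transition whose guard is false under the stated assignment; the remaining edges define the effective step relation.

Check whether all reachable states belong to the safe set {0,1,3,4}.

Answer: INVARIANT HOLDS

Trace:
Allowed set {0,1,3,4}
Reach set: {0,1}
  0: ✓
  1: ✓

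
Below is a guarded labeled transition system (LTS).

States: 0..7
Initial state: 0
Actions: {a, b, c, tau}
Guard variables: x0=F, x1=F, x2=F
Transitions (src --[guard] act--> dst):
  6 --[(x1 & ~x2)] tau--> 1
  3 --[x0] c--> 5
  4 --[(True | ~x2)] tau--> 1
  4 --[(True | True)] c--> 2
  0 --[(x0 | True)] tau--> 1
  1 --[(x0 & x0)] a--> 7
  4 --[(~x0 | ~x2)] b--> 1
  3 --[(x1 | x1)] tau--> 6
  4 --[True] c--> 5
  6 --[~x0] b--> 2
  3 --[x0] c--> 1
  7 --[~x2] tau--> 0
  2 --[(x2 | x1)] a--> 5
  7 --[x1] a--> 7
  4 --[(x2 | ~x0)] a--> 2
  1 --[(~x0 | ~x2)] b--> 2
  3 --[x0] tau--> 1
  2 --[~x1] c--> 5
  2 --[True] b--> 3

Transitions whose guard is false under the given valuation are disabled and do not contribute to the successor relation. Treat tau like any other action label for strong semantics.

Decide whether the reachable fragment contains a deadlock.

R = {0,1,2,3,5}
  0: tau→1  [deg 1]
  1: b→2  [deg 1]
  2: b→3  c→5  [deg 2]
  3: ∅  [deadlock]
  5: ∅  [deadlock]
witness 3: tau·b·b

Answer: DEADLOCK at state 3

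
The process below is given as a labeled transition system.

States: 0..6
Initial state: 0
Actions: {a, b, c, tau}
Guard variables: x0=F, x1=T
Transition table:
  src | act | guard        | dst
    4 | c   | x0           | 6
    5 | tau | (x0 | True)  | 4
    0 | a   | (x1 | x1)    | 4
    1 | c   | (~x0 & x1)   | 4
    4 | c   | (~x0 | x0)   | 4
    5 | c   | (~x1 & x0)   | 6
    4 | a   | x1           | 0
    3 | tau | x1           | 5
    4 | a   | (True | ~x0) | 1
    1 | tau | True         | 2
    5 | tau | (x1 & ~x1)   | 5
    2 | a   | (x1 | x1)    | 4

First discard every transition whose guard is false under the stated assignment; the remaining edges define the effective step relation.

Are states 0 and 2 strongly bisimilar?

Answer: BISIMILAR

Working:
Compute ~ classes (split until stable):
  π0 = {{0,1,2,3,4,5,6}}
  π1 = {{0,2},{1},{3,5},{4},{6}}
  π2 = {{0,2},{1},{3},{4},{5},{6}}
Fixed point at round 3; 6 class(es).
0∈{0,2}, 2∈{0,2}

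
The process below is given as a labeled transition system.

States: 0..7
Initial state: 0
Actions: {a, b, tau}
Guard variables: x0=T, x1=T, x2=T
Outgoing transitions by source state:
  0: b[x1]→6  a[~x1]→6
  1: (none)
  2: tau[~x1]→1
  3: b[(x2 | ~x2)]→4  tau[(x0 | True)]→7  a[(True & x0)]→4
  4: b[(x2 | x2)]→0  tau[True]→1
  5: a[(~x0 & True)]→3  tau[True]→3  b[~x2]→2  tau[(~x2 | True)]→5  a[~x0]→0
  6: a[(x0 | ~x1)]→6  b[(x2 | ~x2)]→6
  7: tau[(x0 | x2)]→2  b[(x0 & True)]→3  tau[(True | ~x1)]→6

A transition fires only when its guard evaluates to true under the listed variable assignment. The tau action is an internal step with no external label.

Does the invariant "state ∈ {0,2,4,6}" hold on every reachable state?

Answer: INVARIANT HOLDS

Analysis:
Allowed set {0,2,4,6}
Reach set: {0,6}
  0: ok
  6: ok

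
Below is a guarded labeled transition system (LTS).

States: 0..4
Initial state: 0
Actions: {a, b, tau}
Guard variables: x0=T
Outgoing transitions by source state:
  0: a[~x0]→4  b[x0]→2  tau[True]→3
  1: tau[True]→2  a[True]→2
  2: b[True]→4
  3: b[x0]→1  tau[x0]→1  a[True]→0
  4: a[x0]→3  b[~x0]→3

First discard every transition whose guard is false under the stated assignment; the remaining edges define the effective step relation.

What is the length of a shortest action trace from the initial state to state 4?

Answer: 2

Trace:
BFS to 4:
  L0 = {0}
  L1 = {2,3}
  L2 = {1,4}
depth(4)=2, e.g. b·b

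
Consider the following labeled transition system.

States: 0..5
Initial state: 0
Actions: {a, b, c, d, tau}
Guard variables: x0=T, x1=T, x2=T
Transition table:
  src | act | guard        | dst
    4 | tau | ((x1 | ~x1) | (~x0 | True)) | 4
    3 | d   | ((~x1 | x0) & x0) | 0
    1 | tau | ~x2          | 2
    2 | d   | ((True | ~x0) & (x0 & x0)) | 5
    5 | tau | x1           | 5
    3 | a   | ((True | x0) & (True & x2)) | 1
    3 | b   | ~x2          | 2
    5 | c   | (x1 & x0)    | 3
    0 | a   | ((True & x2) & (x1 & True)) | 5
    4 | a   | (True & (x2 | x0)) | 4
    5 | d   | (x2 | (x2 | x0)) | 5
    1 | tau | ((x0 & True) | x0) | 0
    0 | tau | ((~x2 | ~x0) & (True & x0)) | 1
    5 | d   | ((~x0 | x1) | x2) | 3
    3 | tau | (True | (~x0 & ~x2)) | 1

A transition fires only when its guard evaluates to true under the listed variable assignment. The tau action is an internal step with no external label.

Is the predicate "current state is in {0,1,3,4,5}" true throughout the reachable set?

Answer: INVARIANT HOLDS

Trace:
Inv-set: {0,1,3,4,5}
Reach set: {0,1,3,5}
  0: safe
  1: safe
  3: safe
  5: safe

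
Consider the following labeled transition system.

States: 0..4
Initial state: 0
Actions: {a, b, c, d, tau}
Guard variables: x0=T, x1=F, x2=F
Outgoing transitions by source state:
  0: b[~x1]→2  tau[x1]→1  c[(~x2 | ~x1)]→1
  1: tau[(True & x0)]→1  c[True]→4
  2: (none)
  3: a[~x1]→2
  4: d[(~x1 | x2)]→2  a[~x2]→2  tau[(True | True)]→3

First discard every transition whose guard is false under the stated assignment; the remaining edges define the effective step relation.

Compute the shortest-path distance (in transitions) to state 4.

Breadth-first toward 4:
  Layer 0: {0}
  Layer 1: {1,2}
  Layer 2: {4}
first hit 4 at d=2 via c·c

Answer: 2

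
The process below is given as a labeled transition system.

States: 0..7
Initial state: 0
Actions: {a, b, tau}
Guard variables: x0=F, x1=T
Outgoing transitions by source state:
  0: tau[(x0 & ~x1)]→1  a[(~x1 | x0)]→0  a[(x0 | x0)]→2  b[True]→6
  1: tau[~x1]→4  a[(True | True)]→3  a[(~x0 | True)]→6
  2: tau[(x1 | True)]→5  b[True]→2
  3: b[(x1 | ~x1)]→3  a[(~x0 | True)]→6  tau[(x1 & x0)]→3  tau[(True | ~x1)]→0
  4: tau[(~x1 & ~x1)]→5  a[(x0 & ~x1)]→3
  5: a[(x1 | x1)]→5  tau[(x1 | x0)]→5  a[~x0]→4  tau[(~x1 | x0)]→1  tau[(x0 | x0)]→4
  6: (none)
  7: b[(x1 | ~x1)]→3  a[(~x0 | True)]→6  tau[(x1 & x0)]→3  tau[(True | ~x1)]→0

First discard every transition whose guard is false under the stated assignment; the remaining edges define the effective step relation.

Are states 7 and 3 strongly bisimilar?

Refine partition for ~:
  P[0] = {{0,1,2,3,4,5,6,7}}
  P[1] = {{0},{1},{2},{3,7},{4,6},{5}}
Fixed point at round 2; 6 class(es).
[7]={3,7}  [3]={3,7}

Answer: BISIMILAR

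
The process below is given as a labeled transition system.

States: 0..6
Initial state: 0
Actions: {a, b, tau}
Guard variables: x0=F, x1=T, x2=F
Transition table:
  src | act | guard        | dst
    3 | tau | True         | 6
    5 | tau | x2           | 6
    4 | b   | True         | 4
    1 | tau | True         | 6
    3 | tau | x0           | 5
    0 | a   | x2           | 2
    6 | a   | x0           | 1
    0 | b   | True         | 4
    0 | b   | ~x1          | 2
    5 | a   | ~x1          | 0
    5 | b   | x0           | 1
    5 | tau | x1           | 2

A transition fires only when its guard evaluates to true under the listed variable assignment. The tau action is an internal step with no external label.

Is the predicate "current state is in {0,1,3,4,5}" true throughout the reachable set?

Answer: INVARIANT HOLDS

Working:
Inv-set: {0,1,3,4,5}
Reach set: {0,4}
  0: ✓
  4: ✓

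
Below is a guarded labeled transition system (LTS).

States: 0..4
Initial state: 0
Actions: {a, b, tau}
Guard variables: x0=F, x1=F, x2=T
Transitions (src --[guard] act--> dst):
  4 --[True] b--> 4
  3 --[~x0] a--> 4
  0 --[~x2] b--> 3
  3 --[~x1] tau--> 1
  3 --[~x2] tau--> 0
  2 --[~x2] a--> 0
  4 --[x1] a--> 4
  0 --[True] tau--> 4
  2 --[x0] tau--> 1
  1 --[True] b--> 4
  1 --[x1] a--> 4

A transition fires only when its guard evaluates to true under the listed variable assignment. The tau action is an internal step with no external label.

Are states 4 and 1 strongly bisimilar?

Bisimulation quotient by refinement:
  π0 = {{0,1,2,3,4}}
  π1 = {{0},{1,4},{2},{3}}
Fixed point at round 2; 4 class(es).
4∈{1,4}, 1∈{1,4}

Answer: BISIMILAR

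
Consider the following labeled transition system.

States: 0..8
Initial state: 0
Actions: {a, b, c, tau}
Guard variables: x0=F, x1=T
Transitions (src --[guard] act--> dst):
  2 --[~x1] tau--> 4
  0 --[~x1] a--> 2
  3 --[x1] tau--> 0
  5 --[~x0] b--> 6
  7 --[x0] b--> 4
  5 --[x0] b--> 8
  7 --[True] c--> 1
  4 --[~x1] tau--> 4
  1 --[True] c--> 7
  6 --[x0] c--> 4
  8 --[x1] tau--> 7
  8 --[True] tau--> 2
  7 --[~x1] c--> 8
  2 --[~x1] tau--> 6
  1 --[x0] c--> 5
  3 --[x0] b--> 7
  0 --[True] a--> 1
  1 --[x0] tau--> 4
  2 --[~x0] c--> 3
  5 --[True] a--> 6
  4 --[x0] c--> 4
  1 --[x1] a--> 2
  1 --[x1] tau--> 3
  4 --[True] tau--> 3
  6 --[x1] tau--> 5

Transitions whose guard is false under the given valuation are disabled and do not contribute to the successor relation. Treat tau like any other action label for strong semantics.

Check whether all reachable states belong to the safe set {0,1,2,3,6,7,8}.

Safe = {0,1,2,3,6,7,8}
Reachable = {0,1,2,3,7}
  0: safe
  1: safe
  2: safe
  3: safe
  7: safe

Answer: INVARIANT HOLDS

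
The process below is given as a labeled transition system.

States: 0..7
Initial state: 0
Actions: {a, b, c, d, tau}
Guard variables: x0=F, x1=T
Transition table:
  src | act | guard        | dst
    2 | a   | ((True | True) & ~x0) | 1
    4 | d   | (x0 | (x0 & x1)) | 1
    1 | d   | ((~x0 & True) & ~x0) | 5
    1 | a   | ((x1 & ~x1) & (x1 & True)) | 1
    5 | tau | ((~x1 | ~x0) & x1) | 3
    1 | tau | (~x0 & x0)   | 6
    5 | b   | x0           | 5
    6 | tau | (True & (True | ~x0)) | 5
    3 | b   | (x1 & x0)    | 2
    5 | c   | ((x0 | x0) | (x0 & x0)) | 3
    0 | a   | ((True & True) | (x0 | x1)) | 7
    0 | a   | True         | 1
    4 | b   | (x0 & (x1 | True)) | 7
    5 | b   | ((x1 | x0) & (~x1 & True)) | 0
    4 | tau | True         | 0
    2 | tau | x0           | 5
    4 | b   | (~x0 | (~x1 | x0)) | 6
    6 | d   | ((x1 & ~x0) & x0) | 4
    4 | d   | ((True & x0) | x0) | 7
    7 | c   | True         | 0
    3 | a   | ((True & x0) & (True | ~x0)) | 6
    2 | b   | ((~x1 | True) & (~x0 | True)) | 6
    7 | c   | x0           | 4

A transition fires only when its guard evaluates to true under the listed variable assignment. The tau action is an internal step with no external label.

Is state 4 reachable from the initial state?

Answer: UNREACHABLE

Working:
10 transition(s) survive guard evaluation.
L0 = {0}
L1 = {1,7}  cumulative {0,1,7}
L2 = {5}  cumulative {0,1,5,7}
L3 = {3}  cumulative {0,1,3,5,7}
R = {0,1,3,5,7}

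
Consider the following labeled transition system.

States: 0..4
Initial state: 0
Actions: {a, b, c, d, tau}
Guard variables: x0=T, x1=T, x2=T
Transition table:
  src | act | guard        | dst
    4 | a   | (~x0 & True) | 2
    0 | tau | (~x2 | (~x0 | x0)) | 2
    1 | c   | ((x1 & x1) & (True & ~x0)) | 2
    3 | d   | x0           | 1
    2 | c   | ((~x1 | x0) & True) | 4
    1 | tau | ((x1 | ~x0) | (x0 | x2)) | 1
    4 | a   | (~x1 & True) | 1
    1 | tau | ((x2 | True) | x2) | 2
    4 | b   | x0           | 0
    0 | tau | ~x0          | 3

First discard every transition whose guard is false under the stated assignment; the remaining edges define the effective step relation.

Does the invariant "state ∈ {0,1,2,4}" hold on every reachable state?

Allowed set {0,1,2,4}
Reach set: {0,2,4}
  0: ✓
  2: ✓
  4: ✓

Answer: INVARIANT HOLDS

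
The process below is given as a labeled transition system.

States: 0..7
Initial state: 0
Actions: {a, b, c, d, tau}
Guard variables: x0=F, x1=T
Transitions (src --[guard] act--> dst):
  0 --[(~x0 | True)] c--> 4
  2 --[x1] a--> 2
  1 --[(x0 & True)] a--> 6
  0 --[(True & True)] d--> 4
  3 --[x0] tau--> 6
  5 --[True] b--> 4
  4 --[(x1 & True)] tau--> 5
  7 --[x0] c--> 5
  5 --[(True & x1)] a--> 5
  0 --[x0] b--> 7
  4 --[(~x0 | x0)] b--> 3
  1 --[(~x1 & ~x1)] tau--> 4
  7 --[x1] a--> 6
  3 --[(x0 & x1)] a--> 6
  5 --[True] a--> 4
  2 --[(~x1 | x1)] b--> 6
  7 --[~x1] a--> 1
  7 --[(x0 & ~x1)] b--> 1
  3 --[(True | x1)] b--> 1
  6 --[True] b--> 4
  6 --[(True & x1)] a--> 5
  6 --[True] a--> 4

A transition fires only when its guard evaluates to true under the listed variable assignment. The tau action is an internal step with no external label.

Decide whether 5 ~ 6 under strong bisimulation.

Answer: BISIMILAR

Working:
Refine partition for ~:
  round 0: {{0,1,2,3,4,5,6,7}}
  round 1: {{0},{1},{2,5,6},{3},{4},{7}}
  round 2: {{0},{1},{2},{3},{4},{5,6},{7}}
stable after 3 split(s): 7 block(s)
5∈{5,6}, 6∈{5,6}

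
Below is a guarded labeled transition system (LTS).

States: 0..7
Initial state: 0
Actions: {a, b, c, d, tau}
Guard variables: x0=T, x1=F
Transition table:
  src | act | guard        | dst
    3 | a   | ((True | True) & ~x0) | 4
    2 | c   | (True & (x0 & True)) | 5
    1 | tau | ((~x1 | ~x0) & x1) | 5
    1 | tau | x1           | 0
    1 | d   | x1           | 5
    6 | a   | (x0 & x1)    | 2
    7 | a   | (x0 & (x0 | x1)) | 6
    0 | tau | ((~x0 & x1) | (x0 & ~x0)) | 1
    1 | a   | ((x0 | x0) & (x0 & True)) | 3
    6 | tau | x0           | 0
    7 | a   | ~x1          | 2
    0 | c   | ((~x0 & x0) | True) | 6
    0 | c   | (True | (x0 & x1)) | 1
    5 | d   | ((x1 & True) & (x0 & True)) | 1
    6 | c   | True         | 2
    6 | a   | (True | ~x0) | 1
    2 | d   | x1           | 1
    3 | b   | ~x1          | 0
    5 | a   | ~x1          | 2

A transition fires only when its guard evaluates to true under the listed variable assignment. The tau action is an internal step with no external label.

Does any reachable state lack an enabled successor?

Reachable = {0,1,2,3,5,6}
  0: c→1  c→6  [2 out]
  1: a→3  [1 out]
  2: c→5  [1 out]
  3: b→0  [1 out]
  5: a→2  [1 out]
  6: a→1  c→2  tau→0  [3 out]

Answer: DEADLOCK-FREE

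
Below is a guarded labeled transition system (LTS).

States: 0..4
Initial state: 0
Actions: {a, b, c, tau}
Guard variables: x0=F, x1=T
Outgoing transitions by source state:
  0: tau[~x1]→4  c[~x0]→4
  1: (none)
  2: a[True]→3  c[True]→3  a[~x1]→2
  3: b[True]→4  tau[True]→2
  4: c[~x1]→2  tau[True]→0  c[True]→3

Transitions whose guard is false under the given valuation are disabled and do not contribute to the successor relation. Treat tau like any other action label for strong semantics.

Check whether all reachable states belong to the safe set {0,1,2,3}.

Allowed set {0,1,2,3}
Reachable = {0,2,3,4}
  0: safe
  2: safe
  3: safe
  4: VIOLATES
reach 4 via c — violates

Answer: INVARIANT VIOLATED at state 4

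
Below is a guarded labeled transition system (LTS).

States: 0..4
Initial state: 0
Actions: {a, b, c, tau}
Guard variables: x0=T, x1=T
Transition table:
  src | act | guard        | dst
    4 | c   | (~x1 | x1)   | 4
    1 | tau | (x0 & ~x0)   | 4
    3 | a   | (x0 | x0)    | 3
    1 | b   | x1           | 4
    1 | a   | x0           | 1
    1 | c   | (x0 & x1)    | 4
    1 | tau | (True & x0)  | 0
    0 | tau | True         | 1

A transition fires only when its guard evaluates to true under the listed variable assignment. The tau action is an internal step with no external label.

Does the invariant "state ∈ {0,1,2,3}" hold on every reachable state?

Allowed set {0,1,2,3}
Reachable = {0,1,4}
  0: safe
  1: safe
  4: outside
counterexample path to 4: tau·b

Answer: INVARIANT VIOLATED at state 4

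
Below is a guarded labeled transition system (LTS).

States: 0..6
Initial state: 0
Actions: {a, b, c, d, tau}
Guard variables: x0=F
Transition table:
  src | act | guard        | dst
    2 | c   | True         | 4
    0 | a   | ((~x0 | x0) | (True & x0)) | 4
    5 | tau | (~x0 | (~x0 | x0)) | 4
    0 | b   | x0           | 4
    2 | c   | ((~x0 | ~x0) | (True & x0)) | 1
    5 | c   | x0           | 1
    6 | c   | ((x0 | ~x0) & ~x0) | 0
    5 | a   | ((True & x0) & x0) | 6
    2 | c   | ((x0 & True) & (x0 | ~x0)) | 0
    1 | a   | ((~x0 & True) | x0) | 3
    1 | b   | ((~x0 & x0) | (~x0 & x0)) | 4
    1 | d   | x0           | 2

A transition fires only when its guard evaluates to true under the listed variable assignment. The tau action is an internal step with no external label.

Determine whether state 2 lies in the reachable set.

Answer: UNREACHABLE

Trace:
After dropping false guards: 6 live edges.
Layer 0: {0}
Layer 1: {4}  now seen {0,4}
Reach set: {0,4}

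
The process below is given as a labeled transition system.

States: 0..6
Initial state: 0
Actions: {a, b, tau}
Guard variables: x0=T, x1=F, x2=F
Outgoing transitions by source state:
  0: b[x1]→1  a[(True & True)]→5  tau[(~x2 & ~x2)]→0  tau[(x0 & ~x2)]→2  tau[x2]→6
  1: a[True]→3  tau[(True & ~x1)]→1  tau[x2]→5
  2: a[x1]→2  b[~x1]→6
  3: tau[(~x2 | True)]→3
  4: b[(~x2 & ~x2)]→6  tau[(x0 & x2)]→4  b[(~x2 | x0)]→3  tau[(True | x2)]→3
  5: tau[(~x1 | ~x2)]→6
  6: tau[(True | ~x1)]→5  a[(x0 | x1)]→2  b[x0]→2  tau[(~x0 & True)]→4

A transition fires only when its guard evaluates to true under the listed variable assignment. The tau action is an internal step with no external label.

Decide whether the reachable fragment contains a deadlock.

Answer: DEADLOCK-FREE

Analysis:
Reachable = {0,2,5,6}
  0: a→5  tau→0  tau→2  [deg 3]
  2: b→6  [deg 1]
  5: tau→6  [deg 1]
  6: a→2  b→2  tau→5  [deg 3]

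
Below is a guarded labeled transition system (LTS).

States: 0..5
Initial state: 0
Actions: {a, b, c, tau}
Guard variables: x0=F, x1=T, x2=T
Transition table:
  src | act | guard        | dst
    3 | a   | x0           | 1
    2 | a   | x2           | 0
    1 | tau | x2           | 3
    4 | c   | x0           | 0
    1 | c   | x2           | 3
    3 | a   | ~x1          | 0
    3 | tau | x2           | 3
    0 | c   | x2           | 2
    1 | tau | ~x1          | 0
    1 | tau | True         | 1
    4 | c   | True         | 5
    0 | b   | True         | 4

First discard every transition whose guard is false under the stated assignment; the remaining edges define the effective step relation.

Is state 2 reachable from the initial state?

Answer: REACHABLE

Working:
Guard filter leaves 8 enabled edge(s).
L0 = {0}
L1 = {2,4}  now seen {0,2,4}
L2 = {5}  now seen {0,2,4,5}
Reachable = {0,2,4,5}
witness 2: c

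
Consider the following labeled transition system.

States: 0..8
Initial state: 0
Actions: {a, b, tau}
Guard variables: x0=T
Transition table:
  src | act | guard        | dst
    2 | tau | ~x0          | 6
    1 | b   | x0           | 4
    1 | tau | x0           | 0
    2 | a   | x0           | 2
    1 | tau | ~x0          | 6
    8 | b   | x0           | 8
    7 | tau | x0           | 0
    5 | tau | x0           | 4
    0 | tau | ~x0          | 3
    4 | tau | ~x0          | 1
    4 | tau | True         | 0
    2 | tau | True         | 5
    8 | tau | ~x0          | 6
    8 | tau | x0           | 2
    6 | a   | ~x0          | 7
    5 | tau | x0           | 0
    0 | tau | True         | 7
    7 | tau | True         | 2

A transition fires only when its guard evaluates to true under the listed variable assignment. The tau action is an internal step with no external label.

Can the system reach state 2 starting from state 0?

Guard filter leaves 12 enabled edge(s).
L0 = {0}
L1 = {7}  total {0,7}
L2 = {2}  total {0,2,7}
L3 = {5}  total {0,2,5,7}
L4 = {4}  total {0,2,4,5,7}
Reachable = {0,2,4,5,7}
Path to 2: tau·tau

Answer: REACHABLE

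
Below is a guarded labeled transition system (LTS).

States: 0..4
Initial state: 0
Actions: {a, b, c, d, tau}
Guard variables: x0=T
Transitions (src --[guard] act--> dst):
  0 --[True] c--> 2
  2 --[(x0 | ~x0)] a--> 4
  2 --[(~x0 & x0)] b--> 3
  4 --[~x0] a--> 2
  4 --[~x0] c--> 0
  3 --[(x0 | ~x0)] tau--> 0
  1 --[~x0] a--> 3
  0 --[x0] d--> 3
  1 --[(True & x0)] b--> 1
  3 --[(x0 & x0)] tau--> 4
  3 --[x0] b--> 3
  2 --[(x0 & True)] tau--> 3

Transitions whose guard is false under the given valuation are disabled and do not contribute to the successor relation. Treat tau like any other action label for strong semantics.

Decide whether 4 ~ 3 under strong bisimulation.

Refine partition for ~:
  π0 = {{0,1,2,3,4}}
  π1 = {{0},{1},{2},{3},{4}}
Fixed point at round 2; 5 class(es).
4∈{4}, 3∈{3}

Answer: NOT BISIMILAR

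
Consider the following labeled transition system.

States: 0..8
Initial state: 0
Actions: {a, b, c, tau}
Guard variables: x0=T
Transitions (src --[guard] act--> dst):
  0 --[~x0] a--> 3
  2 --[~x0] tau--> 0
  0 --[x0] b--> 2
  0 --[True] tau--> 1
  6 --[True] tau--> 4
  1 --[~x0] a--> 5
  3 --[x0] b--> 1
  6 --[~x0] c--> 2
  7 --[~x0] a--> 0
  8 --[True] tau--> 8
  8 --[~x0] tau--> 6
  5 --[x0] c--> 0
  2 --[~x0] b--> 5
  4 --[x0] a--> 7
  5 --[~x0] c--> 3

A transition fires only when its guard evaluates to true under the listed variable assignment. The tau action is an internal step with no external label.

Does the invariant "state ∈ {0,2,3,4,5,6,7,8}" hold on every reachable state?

Answer: INVARIANT VIOLATED at state 1

Working:
Allowed set {0,2,3,4,5,6,7,8}
Reach set: {0,1,2}
  0: safe
  1: outside
  2: safe
counterexample path to 1: tau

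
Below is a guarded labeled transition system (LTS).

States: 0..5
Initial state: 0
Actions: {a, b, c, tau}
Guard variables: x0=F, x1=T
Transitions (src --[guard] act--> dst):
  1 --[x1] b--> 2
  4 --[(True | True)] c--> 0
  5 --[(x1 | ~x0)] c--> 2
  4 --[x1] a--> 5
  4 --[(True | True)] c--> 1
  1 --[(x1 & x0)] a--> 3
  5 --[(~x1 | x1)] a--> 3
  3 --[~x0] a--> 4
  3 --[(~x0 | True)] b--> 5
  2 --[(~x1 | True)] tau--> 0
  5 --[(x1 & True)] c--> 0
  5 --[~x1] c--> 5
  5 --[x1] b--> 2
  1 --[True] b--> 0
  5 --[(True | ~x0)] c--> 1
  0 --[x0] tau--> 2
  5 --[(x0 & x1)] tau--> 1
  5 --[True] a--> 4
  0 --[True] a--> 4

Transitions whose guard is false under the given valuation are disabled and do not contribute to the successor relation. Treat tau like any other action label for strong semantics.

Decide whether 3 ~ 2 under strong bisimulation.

Bisimulation quotient by refinement:
  π0 = {{0,1,2,3,4,5}}
  π1 = {{0},{1},{2},{3},{4},{5}}
6 equivalence class(es) (converged in 2)
class of 3: {3}; class of 2: {2}

Answer: NOT BISIMILAR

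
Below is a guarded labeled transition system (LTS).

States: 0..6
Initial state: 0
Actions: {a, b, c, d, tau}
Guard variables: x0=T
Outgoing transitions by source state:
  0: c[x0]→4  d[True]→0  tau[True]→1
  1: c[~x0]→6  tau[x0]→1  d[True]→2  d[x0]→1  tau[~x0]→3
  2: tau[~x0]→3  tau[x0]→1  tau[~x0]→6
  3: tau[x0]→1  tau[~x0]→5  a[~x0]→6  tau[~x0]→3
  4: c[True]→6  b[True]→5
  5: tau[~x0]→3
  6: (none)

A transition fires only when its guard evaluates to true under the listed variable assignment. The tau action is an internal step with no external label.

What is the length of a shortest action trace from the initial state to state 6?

Layered search for 6:
  L0 = {0}
  L1 = {1,4}
  L2 = {2,5,6}
depth(6)=2, e.g. c·c

Answer: 2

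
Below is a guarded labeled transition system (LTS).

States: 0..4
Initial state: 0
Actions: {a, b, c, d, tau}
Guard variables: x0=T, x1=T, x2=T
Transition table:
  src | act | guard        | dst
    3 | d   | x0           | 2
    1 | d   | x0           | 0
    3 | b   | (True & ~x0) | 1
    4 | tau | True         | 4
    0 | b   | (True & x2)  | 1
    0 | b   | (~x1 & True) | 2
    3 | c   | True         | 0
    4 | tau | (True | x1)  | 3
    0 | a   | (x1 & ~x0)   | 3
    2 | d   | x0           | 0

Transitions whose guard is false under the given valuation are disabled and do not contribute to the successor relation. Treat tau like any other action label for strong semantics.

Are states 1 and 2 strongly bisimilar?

Answer: BISIMILAR

Working:
Bisimulation quotient by refinement:
  P[0] = {{0,1,2,3,4}}
  P[1] = {{0},{1,2},{3},{4}}
4 equivalence class(es) (converged in 2)
1∈{1,2}, 2∈{1,2}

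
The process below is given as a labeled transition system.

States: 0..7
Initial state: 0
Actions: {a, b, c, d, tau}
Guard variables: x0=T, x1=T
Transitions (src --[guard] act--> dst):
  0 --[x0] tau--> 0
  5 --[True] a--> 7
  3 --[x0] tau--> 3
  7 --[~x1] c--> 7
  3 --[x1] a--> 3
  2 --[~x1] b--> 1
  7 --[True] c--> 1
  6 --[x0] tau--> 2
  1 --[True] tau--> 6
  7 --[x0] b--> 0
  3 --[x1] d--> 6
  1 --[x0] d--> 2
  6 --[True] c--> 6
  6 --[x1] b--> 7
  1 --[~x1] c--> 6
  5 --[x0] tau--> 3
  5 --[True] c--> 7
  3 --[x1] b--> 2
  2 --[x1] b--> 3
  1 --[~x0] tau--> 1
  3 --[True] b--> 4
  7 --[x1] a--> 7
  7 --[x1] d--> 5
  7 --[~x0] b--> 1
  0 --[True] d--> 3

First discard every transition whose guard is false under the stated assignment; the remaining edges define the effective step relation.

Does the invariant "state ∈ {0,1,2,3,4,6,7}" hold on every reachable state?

Answer: INVARIANT VIOLATED at state 5

Analysis:
Inv-set: {0,1,2,3,4,6,7}
Reachable = {0,1,2,3,4,5,6,7}
  0: ✓
  1: ✓
  2: ✓
  3: ✓
  4: ✓
  5: outside
  6: ✓
  7: ✓
counterexample path to 5: d·d·b·d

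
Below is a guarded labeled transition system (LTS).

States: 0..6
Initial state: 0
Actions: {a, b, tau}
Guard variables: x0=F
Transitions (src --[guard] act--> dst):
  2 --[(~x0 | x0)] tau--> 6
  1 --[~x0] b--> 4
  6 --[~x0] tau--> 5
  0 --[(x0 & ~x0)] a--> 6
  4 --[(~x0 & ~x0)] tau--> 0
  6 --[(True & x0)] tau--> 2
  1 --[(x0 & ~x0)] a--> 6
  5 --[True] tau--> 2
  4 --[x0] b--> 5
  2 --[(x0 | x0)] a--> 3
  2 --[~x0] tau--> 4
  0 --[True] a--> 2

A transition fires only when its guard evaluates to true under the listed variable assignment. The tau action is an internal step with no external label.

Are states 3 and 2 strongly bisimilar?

Compute ~ classes (split until stable):
  π0 = {{0,1,2,3,4,5,6}}
  π1 = {{0},{1},{2,4,5,6},{3}}
  π2 = {{0},{1},{2,5,6},{3},{4}}
  π3 = {{0},{1},{2},{3},{4},{5,6}}
  π4 = {{0},{1},{2},{3},{4},{5},{6}}
stable after 5 split(s): 7 block(s)
class of 3: {3}; class of 2: {2}

Answer: NOT BISIMILAR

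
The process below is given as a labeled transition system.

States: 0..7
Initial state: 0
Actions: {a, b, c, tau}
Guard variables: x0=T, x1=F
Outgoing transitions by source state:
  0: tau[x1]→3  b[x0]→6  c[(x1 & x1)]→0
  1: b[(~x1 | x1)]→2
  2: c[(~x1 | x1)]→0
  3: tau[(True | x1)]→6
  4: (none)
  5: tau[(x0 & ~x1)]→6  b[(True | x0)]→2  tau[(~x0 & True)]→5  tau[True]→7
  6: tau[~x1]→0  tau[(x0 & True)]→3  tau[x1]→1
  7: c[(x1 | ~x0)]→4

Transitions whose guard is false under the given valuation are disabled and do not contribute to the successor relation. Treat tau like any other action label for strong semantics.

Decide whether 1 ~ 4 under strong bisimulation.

Answer: NOT BISIMILAR

Analysis:
Compute ~ classes (split until stable):
  round 0: {{0,1,2,3,4,5,6,7}}
  round 1: {{0,1},{2},{3,6},{4,7},{5}}
  round 2: {{0},{1},{2},{3},{4,7},{5},{6}}
stable after 3 split(s): 7 block(s)
1∈{1}, 4∈{4,7}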